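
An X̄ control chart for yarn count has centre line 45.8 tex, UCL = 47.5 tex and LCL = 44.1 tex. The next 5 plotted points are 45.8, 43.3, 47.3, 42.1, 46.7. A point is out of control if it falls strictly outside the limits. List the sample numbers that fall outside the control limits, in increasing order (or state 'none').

Compare each point to [44.1, 47.5]: sample 2 = 43.3 < LCL; sample 4 = 42.1 < LCL.

2, 4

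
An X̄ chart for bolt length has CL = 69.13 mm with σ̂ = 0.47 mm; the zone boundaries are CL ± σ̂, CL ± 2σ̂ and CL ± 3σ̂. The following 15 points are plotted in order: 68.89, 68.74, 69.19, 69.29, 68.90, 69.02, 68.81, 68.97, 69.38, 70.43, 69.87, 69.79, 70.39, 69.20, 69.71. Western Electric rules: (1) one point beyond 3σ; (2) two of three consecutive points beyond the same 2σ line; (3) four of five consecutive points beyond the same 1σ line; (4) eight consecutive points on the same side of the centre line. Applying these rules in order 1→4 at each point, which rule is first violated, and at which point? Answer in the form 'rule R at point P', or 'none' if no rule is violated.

Zone of each point (C = within 1σ̂, B = 1σ̂–2σ̂, A = 2σ̂–3σ̂, * = beyond 3σ̂; sign = side of CL): 1:-C, 2:-C, 3:+C, 4:+C, 5:-C, 6:-C, 7:-C, 8:-C, 9:+C, 10:+A, 11:+B, 12:+B, 13:+A, 14:+C, 15:+B
Rule 3 (four of five consecutive points beyond the same 1σ limit) is satisfied at point 13.

rule 3 at point 13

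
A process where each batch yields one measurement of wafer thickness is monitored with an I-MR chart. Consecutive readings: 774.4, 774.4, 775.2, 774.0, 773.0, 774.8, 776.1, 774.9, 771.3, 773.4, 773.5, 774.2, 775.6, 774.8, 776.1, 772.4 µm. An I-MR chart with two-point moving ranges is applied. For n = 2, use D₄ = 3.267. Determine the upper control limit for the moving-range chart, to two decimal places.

Moving ranges: 0.0, 0.8, 1.2, 1.0, 1.8, 1.3, 1.2, 3.6, 2.1, 0.1, 0.7, 1.4, 0.8, 1.3, 3.7; M̄R̄ = 21.0000 / 15 = 1.4000
UCL_MR = D₄·M̄R̄ = 3.267 × 1.4000 = 4.5738

4.57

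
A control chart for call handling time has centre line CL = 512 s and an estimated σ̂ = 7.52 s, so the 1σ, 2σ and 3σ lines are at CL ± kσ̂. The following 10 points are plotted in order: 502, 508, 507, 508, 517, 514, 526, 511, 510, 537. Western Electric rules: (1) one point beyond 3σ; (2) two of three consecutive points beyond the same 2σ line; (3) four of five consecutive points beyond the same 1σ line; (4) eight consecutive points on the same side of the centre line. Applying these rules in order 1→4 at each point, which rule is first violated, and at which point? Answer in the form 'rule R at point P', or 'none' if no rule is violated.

Zone of each point (C = within 1σ̂, B = 1σ̂–2σ̂, A = 2σ̂–3σ̂, * = beyond 3σ̂; sign = side of CL): 1:-B, 2:-C, 3:-C, 4:-C, 5:+C, 6:+C, 7:+B, 8:-C, 9:-C, 10:+*
Rule 1 (one point beyond the 3σ limits) is satisfied at point 10.

rule 1 at point 10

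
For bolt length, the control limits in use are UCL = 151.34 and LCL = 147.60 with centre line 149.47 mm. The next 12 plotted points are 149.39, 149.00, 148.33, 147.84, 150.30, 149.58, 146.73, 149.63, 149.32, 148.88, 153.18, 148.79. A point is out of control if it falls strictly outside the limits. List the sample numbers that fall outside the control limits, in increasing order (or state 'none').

7, 11

Compare each point to [147.60, 151.34]: sample 7 = 146.73 < LCL; sample 11 = 153.18 > UCL.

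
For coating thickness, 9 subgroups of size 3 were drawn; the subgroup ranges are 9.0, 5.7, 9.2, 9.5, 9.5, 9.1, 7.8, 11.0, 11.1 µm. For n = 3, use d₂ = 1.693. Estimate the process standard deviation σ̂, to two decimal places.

5.38

R̄ = (9.0 + 5.7 + 9.2 + 9.5 + 9.5 + 9.1 + 7.8 + 11.0 + 11.1) / 9 = 9.1000
σ̂ = R̄ / d₂ = 9.1000 / 1.693 = 5.3751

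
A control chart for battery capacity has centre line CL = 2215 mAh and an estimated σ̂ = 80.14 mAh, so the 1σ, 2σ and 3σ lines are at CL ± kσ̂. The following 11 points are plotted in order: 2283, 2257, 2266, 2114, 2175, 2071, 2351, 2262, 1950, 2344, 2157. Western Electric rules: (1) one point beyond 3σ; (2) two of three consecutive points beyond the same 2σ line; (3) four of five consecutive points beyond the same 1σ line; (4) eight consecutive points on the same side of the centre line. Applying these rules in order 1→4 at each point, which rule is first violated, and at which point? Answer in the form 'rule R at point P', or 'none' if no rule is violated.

rule 1 at point 9

Zone of each point (C = within 1σ̂, B = 1σ̂–2σ̂, A = 2σ̂–3σ̂, * = beyond 3σ̂; sign = side of CL): 1:+C, 2:+C, 3:+C, 4:-B, 5:-C, 6:-B, 7:+B, 8:+C, 9:-*, 10:+B, 11:-C
Rule 1 (one point beyond the 3σ limits) is satisfied at point 9.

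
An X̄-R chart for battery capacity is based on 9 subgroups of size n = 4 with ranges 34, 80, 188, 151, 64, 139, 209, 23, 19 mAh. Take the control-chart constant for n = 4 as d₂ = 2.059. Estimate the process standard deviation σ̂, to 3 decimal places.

R̄ = (34 + 80 + 188 + 151 + 64 + 139 + 209 + 23 + 19) / 9 = 100.7778
σ̂ = R̄ / d₂ = 100.7778 / 2.059 = 48.9450

48.945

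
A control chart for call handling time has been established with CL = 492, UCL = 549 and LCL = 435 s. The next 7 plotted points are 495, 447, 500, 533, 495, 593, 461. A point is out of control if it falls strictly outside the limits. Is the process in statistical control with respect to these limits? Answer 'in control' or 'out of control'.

out of control

Compare each point to [435, 549]: sample 6 = 593 > UCL.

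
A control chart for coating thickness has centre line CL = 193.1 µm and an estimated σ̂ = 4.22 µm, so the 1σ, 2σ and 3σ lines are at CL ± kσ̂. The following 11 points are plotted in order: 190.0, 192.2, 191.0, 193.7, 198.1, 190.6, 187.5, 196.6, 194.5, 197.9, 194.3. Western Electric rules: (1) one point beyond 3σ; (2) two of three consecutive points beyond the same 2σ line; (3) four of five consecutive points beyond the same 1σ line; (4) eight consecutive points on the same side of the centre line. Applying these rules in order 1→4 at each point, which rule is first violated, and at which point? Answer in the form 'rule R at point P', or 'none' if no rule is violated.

none

Zone of each point (C = within 1σ̂, B = 1σ̂–2σ̂, A = 2σ̂–3σ̂, * = beyond 3σ̂; sign = side of CL): 1:-C, 2:-C, 3:-C, 4:+C, 5:+B, 6:-C, 7:-B, 8:+C, 9:+C, 10:+B, 11:+C
No rule fires across all 11 points.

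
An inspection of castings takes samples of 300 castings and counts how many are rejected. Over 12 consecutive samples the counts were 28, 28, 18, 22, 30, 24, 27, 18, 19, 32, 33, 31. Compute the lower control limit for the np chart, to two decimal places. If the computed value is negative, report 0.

11.26

p̄ = Σdᵢ / (k·n) = 310 / (12 × 300) = 0.08611
LCL = np̄ − 3·√(np̄(1−p̄)) = 25.8333 − 3 × 4.8589 = 11.2567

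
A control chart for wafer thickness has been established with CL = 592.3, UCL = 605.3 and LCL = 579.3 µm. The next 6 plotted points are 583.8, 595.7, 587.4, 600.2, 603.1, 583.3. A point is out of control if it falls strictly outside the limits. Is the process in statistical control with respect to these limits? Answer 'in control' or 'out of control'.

in control

All 6 points lie within [579.3, 605.3].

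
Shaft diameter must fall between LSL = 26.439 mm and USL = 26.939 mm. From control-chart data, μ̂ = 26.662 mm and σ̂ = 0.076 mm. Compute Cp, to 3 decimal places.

1.096

Cp = (USL − LSL) / (6σ̂) = (26.939 − 26.439) / (6 × 0.076) = 0.5000 / 0.4560 = 1.0965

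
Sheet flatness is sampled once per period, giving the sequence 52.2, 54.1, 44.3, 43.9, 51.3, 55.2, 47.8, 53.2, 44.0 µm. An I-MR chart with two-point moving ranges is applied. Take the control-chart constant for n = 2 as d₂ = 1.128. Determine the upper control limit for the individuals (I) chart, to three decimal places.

64.649

X̄ = (52.2 + 54.1 + 44.3 + 43.9 + 51.3 + 55.2 + 47.8 + 53.2 + 44.0) / 9 = 49.5556
Moving ranges: 1.9, 9.8, 0.4, 7.4, 3.9, 7.4, 5.4, 9.2; M̄R̄ = 45.4000 / 8 = 5.6750
UCL = X̄ + 3·M̄R̄/d₂ = 49.5556 + 3 × 5.6750 / 1.128 = 64.6486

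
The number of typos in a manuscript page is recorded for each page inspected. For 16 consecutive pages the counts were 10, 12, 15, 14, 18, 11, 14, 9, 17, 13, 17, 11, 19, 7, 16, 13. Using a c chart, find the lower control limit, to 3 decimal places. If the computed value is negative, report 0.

2.477

c̄ = (10 + 12 + 15 + 14 + 18 + 11 + 14 + 9 + 17 + 13 + 17 + 11 + 19 + 7 + 16 + 13) / 16 = 216 / 16 = 13.5000
LCL = c̄ − 3√c̄ = 13.5000 − 3 × 3.6742 = 2.4773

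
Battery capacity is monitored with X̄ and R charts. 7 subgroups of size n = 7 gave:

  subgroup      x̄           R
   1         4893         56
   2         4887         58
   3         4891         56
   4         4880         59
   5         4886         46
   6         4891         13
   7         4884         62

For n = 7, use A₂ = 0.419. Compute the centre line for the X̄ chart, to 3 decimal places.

4887.429

X̄̄ = (4893 + 4887 + 4891 + 4880 + 4886 + 4891 + 4884) / 7 = 34212.0000 / 7 = 4887.4286
CL = X̄̄ = 4887.4286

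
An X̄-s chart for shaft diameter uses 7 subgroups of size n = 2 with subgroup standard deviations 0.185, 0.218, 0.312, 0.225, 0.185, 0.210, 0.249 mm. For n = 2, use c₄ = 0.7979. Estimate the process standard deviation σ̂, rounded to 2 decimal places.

s̄ = (0.185 + 0.218 + 0.312 + 0.225 + 0.185 + 0.210 + 0.249) / 7 = 0.2263
σ̂ = s̄ / c₄ = 0.2263 / 0.7979 = 0.2836

0.28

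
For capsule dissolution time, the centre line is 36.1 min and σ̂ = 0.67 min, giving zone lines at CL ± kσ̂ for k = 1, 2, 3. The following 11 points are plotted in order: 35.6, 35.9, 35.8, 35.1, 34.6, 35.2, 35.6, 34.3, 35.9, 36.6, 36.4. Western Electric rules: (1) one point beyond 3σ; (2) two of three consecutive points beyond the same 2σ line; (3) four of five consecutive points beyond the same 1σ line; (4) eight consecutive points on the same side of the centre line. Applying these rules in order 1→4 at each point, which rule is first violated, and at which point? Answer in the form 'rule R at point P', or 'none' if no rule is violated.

rule 3 at point 8

Zone of each point (C = within 1σ̂, B = 1σ̂–2σ̂, A = 2σ̂–3σ̂, * = beyond 3σ̂; sign = side of CL): 1:-C, 2:-C, 3:-C, 4:-B, 5:-A, 6:-B, 7:-C, 8:-A, 9:-C, 10:+C, 11:+C
Rule 3 (four of five consecutive points beyond the same 1σ limit) is satisfied at point 8.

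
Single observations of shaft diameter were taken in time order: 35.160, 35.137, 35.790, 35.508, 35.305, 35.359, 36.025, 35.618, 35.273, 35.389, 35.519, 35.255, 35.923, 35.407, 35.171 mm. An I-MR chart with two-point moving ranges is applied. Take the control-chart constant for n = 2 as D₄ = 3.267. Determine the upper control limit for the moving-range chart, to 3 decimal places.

Moving ranges: 0.023, 0.653, 0.282, 0.203, 0.054, 0.666, 0.407, 0.345, 0.116, 0.130, 0.264, 0.668, 0.516, 0.236; M̄R̄ = 4.5630 / 14 = 0.3259
UCL_MR = D₄·M̄R̄ = 3.267 × 0.3259 = 1.0648

1.065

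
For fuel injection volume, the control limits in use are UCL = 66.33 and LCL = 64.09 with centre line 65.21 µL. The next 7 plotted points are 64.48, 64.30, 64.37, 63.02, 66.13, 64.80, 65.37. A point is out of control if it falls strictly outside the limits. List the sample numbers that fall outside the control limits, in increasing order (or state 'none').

4

Compare each point to [64.09, 66.33]: sample 4 = 63.02 < LCL.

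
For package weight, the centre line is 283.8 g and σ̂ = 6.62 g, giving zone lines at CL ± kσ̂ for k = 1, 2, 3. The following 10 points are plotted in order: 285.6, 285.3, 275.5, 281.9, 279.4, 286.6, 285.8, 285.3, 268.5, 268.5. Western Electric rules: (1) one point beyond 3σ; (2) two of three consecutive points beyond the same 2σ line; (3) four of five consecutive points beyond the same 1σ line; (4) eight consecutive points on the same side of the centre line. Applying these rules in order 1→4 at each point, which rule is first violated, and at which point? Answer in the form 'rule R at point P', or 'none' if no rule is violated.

Zone of each point (C = within 1σ̂, B = 1σ̂–2σ̂, A = 2σ̂–3σ̂, * = beyond 3σ̂; sign = side of CL): 1:+C, 2:+C, 3:-B, 4:-C, 5:-C, 6:+C, 7:+C, 8:+C, 9:-A, 10:-A
Rule 2 (two of three consecutive points beyond the same 2σ limit) is satisfied at point 10.

rule 2 at point 10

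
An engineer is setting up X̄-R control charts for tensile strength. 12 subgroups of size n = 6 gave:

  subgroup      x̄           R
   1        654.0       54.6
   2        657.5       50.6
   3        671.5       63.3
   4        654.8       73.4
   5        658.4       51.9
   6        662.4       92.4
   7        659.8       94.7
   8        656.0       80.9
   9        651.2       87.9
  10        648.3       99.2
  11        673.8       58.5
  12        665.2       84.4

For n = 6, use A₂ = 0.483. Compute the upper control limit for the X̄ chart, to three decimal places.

X̄̄ = (654.0 + 657.5 + 671.5 + 654.8 + 658.4 + 662.4 + 659.8 + 656.0 + 651.2 + 648.3 + 673.8 + 665.2) / 12 = 7912.9000 / 12 = 659.4083
R̄ = (54.6 + 50.6 + 63.3 + 73.4 + 51.9 + 92.4 + 94.7 + 80.9 + 87.9 + 99.2 + 58.5 + 84.4) / 12 = 891.8000 / 12 = 74.3167
UCL = X̄̄ + A₂·R̄ = 659.4083 + 0.483 × 74.3167 = 695.3033

695.303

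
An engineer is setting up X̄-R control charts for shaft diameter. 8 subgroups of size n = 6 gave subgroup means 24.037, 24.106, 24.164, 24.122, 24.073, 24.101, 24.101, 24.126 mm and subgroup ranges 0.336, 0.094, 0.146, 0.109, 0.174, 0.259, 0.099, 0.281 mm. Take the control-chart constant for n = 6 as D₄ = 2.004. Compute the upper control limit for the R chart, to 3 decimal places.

R̄ = (0.336 + 0.094 + 0.146 + 0.109 + 0.174 + 0.259 + 0.099 + 0.281) / 8 = 1.4980 / 8 = 0.1872
UCL_R = D₄·R̄ = 2.004 × 0.1872 = 0.3752

0.375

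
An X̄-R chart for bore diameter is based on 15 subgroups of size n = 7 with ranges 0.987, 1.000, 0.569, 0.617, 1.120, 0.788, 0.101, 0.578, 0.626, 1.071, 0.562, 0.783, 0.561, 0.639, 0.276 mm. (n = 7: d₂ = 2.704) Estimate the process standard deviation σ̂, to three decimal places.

R̄ = (0.987 + 1.000 + 0.569 + 0.617 + 1.120 + 0.788 + 0.101 + 0.578 + 0.626 + 1.071 + 0.562 + 0.783 + 0.561 + 0.639 + 0.276) / 15 = 0.6852
σ̂ = R̄ / d₂ = 0.6852 / 2.704 = 0.2534

0.253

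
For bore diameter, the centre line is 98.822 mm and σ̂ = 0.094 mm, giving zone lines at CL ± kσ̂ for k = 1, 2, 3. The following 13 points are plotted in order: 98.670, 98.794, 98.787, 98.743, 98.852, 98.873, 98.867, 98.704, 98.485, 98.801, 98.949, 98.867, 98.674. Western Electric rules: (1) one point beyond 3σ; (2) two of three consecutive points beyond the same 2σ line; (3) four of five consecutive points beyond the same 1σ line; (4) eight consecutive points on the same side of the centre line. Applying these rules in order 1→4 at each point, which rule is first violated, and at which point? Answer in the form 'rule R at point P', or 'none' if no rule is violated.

Zone of each point (C = within 1σ̂, B = 1σ̂–2σ̂, A = 2σ̂–3σ̂, * = beyond 3σ̂; sign = side of CL): 1:-B, 2:-C, 3:-C, 4:-C, 5:+C, 6:+C, 7:+C, 8:-B, 9:-*, 10:-C, 11:+B, 12:+C, 13:-B
Rule 1 (one point beyond the 3σ limits) is satisfied at point 9.

rule 1 at point 9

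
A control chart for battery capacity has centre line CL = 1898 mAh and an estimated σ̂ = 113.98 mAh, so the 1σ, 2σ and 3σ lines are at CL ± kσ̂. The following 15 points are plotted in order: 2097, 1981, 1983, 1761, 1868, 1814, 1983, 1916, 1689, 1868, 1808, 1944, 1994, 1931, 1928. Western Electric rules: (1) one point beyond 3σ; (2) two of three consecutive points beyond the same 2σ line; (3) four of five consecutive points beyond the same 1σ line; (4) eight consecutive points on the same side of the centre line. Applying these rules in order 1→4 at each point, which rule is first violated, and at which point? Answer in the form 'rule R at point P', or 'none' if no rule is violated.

Zone of each point (C = within 1σ̂, B = 1σ̂–2σ̂, A = 2σ̂–3σ̂, * = beyond 3σ̂; sign = side of CL): 1:+B, 2:+C, 3:+C, 4:-B, 5:-C, 6:-C, 7:+C, 8:+C, 9:-B, 10:-C, 11:-C, 12:+C, 13:+C, 14:+C, 15:+C
No rule fires across all 15 points.

none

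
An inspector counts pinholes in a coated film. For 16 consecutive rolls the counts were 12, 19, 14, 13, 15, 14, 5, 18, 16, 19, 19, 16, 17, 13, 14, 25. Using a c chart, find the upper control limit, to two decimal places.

c̄ = (12 + 19 + 14 + 13 + 15 + 14 + 5 + 18 + 16 + 19 + 19 + 16 + 17 + 13 + 14 + 25) / 16 = 249 / 16 = 15.5625
UCL = c̄ + 3√c̄ = 15.5625 + 3 × √15.5625 = 15.5625 + 3 × 3.9449 = 27.3973

27.40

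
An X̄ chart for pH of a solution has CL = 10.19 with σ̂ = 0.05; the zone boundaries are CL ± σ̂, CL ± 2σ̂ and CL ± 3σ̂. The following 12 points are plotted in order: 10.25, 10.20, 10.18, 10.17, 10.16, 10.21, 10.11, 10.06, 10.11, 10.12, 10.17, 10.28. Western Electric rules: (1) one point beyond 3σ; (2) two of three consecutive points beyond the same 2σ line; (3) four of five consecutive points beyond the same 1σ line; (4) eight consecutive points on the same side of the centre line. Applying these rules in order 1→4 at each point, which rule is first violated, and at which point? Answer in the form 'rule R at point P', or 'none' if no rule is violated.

rule 3 at point 10

Zone of each point (C = within 1σ̂, B = 1σ̂–2σ̂, A = 2σ̂–3σ̂, * = beyond 3σ̂; sign = side of CL): 1:+B, 2:+C, 3:-C, 4:-C, 5:-C, 6:+C, 7:-B, 8:-A, 9:-B, 10:-B, 11:-C, 12:+B
Rule 3 (four of five consecutive points beyond the same 1σ limit) is satisfied at point 10.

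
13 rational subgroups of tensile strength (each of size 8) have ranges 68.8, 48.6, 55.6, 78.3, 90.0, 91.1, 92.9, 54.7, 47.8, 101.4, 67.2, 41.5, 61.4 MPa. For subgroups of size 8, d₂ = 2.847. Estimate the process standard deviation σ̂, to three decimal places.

24.298

R̄ = (68.8 + 48.6 + 55.6 + 78.3 + 90.0 + 91.1 + 92.9 + 54.7 + 47.8 + 101.4 + 67.2 + 41.5 + 61.4) / 13 = 69.1769
σ̂ = R̄ / d₂ = 69.1769 / 2.847 = 24.2982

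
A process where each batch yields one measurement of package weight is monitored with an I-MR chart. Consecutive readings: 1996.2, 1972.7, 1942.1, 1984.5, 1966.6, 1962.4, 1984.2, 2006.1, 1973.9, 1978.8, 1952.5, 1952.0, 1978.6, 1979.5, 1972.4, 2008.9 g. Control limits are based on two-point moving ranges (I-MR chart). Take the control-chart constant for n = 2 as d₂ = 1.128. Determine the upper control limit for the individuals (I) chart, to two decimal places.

2028.43

X̄ = (1996.2 + 1972.7 + 1942.1 + 1984.5 + 1966.6 + 1962.4 + 1984.2 + 2006.1 + 1973.9 + 1978.8 + 1952.5 + 1952.0 + 1978.6 + 1979.5 + 1972.4 + 2008.9) / 16 = 1975.7125
Moving ranges: 23.5, 30.6, 42.4, 17.9, 4.2, 21.8, 21.9, 32.2, 4.9, 26.3, 0.5, 26.6, 0.9, 7.1, 36.5; M̄R̄ = 297.3000 / 15 = 19.8200
UCL = X̄ + 3·M̄R̄/d₂ = 1975.7125 + 3 × 19.8200 / 1.128 = 2028.4253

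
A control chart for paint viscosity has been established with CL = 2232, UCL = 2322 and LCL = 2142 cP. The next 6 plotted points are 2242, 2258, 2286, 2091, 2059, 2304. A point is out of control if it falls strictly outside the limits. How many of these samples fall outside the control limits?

Compare each point to [2142, 2322]: sample 4 = 2091 < LCL; sample 5 = 2059 < LCL.

2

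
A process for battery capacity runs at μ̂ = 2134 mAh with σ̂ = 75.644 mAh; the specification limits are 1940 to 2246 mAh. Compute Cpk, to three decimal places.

0.494

Cpu = (USL − μ̂) / (3σ̂) = (2246 − 2134) / (3 × 75.644) = 0.4935; Cpl = (μ̂ − LSL) / (3σ̂) = (2134 − 1940) / (3 × 75.644) = 0.8549; Cpk = min(Cpu, Cpl) = 0.4935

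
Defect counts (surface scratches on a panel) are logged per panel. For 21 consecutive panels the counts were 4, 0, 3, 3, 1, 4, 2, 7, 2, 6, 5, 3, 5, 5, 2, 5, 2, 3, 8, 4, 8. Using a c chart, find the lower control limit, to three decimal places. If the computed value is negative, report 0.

0.000

c̄ = (4 + 0 + 3 + 3 + 1 + 4 + 2 + 7 + 2 + 6 + 5 + 3 + 5 + 5 + 2 + 5 + 2 + 3 + 8 + 4 + 8) / 21 = 82 / 21 = 3.9048
LCL = c̄ − 3√c̄ = 3.9048 − 3 × 1.9760 = -2.0234 → 0 (cannot be negative)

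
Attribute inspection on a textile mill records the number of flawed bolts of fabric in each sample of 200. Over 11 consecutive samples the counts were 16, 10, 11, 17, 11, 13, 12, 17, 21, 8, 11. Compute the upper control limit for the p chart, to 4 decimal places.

0.1198

p̄ = Σdᵢ / (k·n) = 147 / (11 × 200) = 0.06682
UCL = p̄ + 3·√(p̄(1−p̄)/n) = 0.06682 + 3 × √(0.06682×0.93318/200) = 0.06682 + 3 × 0.01766 = 0.11979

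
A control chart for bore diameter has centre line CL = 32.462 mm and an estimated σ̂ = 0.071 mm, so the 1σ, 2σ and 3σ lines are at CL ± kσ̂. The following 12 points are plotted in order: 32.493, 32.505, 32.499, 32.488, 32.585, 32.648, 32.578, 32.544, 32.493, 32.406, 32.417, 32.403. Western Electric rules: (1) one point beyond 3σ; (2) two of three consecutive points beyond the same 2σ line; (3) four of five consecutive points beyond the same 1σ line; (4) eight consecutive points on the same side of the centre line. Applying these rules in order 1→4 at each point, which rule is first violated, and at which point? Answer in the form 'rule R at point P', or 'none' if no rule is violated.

Zone of each point (C = within 1σ̂, B = 1σ̂–2σ̂, A = 2σ̂–3σ̂, * = beyond 3σ̂; sign = side of CL): 1:+C, 2:+C, 3:+C, 4:+C, 5:+B, 6:+A, 7:+B, 8:+B, 9:+C, 10:-C, 11:-C, 12:-C
Rule 3 (four of five consecutive points beyond the same 1σ limit) is satisfied at point 8.

rule 3 at point 8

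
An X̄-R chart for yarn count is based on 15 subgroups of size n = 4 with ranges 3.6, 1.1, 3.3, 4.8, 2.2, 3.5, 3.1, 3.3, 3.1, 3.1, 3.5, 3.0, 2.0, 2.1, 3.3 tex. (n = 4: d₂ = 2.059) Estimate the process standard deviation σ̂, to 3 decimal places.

R̄ = (3.6 + 1.1 + 3.3 + 4.8 + 2.2 + 3.5 + 3.1 + 3.3 + 3.1 + 3.1 + 3.5 + 3.0 + 2.0 + 2.1 + 3.3) / 15 = 3.0000
σ̂ = R̄ / d₂ = 3.0000 / 2.059 = 1.4570

1.457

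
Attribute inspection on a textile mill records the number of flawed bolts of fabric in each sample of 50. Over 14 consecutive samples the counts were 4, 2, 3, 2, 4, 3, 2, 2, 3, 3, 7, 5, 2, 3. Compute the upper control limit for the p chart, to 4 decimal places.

0.1683

p̄ = Σdᵢ / (k·n) = 45 / (14 × 50) = 0.06429
UCL = p̄ + 3·√(p̄(1−p̄)/n) = 0.06429 + 3 × √(0.06429×0.93571/50) = 0.06429 + 3 × 0.03469 = 0.16834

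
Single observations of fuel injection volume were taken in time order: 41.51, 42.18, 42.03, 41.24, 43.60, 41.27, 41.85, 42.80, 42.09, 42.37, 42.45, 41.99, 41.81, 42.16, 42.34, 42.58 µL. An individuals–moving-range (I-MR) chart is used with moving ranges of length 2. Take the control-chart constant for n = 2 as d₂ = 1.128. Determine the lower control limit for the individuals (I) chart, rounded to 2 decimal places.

40.31

X̄ = (41.51 + 42.18 + 42.03 + 41.24 + 43.60 + 41.27 + 41.85 + 42.80 + 42.09 + 42.37 + 42.45 + 41.99 + 41.81 + 42.16 + 42.34 + 42.58) / 16 = 42.1419
Moving ranges: 0.67, 0.15, 0.79, 2.36, 2.33, 0.58, 0.95, 0.71, 0.28, 0.08, 0.46, 0.18, 0.35, 0.18, 0.24; M̄R̄ = 10.3100 / 15 = 0.6873
LCL = X̄ − 3·M̄R̄/d₂ = 42.1419 − 3 × 0.6873 / 1.128 = 40.3139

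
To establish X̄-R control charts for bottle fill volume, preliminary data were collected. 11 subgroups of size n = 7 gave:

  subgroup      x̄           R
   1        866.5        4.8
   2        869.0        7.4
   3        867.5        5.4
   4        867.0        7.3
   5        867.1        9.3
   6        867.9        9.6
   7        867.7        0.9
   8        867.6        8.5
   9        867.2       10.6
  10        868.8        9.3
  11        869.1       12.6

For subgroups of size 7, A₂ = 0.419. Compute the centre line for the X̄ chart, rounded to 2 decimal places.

867.76

X̄̄ = (866.5 + 869.0 + 867.5 + 867.0 + 867.1 + 867.9 + 867.7 + 867.6 + 867.2 + 868.8 + 869.1) / 11 = 9545.4000 / 11 = 867.7636
CL = X̄̄ = 867.7636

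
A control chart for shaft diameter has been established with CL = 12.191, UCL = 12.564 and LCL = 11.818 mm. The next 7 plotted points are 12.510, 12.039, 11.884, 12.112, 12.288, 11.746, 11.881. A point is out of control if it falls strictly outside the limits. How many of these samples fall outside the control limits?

1

Compare each point to [11.818, 12.564]: sample 6 = 11.746 < LCL.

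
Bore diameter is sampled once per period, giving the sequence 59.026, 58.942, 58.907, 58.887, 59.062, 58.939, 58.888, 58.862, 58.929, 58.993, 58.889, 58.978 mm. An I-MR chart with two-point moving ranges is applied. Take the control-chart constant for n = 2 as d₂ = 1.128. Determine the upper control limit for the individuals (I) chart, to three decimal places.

59.144

X̄ = (59.026 + 58.942 + 58.907 + 58.887 + 59.062 + 58.939 + 58.888 + 58.862 + 58.929 + 58.993 + 58.889 + 58.978) / 12 = 58.9418
Moving ranges: 0.084, 0.035, 0.020, 0.175, 0.123, 0.051, 0.026, 0.067, 0.064, 0.104, 0.089; M̄R̄ = 0.8380 / 11 = 0.0762
UCL = X̄ + 3·M̄R̄/d₂ = 58.9418 + 3 × 0.0762 / 1.128 = 59.1444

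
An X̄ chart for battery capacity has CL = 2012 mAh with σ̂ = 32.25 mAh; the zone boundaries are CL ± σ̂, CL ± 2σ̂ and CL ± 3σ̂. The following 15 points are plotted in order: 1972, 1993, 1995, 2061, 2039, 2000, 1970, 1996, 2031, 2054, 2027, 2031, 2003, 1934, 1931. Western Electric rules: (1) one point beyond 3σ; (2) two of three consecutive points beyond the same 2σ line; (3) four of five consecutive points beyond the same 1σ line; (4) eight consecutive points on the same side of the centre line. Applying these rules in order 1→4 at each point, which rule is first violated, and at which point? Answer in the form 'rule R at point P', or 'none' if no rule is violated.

rule 2 at point 15

Zone of each point (C = within 1σ̂, B = 1σ̂–2σ̂, A = 2σ̂–3σ̂, * = beyond 3σ̂; sign = side of CL): 1:-B, 2:-C, 3:-C, 4:+B, 5:+C, 6:-C, 7:-B, 8:-C, 9:+C, 10:+B, 11:+C, 12:+C, 13:-C, 14:-A, 15:-A
Rule 2 (two of three consecutive points beyond the same 2σ limit) is satisfied at point 15.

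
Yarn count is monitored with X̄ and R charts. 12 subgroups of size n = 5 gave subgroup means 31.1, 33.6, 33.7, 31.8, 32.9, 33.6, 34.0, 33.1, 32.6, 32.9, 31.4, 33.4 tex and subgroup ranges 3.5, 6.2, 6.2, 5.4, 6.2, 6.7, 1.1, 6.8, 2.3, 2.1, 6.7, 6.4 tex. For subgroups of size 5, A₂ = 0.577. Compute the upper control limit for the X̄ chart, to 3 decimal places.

X̄̄ = (31.1 + 33.6 + 33.7 + 31.8 + 32.9 + 33.6 + 34.0 + 33.1 + 32.6 + 32.9 + 31.4 + 33.4) / 12 = 394.1000 / 12 = 32.8417
R̄ = (3.5 + 6.2 + 6.2 + 5.4 + 6.2 + 6.7 + 1.1 + 6.8 + 2.3 + 2.1 + 6.7 + 6.4) / 12 = 59.6000 / 12 = 4.9667
UCL = X̄̄ + A₂·R̄ = 32.8417 + 0.577 × 4.9667 = 35.7074

35.707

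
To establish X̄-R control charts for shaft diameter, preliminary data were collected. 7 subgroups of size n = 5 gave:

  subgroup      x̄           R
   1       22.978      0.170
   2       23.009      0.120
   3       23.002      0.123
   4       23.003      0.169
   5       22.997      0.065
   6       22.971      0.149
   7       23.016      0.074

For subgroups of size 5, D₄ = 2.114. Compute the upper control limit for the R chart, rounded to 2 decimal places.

0.26

R̄ = (0.170 + 0.120 + 0.123 + 0.169 + 0.065 + 0.149 + 0.074) / 7 = 0.8700 / 7 = 0.1243
UCL_R = D₄·R̄ = 2.114 × 0.1243 = 0.2627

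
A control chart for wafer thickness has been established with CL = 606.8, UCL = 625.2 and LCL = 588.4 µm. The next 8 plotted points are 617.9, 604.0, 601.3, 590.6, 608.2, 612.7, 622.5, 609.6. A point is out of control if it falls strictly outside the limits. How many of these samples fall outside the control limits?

All 8 points lie within [588.4, 625.2].

0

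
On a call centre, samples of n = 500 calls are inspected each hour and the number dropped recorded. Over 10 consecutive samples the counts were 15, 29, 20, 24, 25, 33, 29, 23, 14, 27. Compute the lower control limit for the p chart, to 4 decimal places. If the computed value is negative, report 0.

p̄ = Σdᵢ / (k·n) = 239 / (10 × 500) = 0.04780
LCL = p̄ − 3·√(p̄(1−p̄)/n) = 0.04780 − 3 × 0.00954 = 0.01918

0.0192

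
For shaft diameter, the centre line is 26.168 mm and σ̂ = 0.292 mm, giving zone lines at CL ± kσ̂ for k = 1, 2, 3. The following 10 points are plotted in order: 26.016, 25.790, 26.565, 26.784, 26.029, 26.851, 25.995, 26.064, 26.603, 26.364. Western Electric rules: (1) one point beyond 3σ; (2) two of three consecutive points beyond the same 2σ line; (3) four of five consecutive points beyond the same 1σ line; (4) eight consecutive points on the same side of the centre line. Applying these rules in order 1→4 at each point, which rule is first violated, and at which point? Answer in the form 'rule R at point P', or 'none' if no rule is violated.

rule 2 at point 6

Zone of each point (C = within 1σ̂, B = 1σ̂–2σ̂, A = 2σ̂–3σ̂, * = beyond 3σ̂; sign = side of CL): 1:-C, 2:-B, 3:+B, 4:+A, 5:-C, 6:+A, 7:-C, 8:-C, 9:+B, 10:+C
Rule 2 (two of three consecutive points beyond the same 2σ limit) is satisfied at point 6.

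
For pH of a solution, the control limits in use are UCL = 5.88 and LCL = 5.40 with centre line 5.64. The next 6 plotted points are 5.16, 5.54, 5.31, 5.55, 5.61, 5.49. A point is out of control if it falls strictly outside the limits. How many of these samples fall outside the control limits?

2

Compare each point to [5.40, 5.88]: sample 1 = 5.16 < LCL; sample 3 = 5.31 < LCL.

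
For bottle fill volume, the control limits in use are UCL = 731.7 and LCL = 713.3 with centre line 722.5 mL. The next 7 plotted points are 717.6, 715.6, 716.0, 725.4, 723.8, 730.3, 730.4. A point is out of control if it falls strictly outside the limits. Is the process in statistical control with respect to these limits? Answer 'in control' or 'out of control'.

All 7 points lie within [713.3, 731.7].

in control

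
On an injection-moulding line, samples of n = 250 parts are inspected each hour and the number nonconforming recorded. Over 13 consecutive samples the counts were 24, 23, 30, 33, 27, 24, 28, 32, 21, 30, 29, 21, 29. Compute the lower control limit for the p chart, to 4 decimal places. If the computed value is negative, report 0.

0.0491

p̄ = Σdᵢ / (k·n) = 351 / (13 × 250) = 0.10800
LCL = p̄ − 3·√(p̄(1−p̄)/n) = 0.10800 − 3 × 0.01963 = 0.04911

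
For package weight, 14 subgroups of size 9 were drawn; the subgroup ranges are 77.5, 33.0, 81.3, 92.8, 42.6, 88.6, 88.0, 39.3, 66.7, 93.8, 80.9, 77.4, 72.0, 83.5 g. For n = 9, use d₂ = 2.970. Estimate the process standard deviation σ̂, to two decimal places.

R̄ = (77.5 + 33.0 + 81.3 + 92.8 + 42.6 + 88.6 + 88.0 + 39.3 + 66.7 + 93.8 + 80.9 + 77.4 + 72.0 + 83.5) / 14 = 72.6714
σ̂ = R̄ / d₂ = 72.6714 / 2.970 = 24.4685

24.47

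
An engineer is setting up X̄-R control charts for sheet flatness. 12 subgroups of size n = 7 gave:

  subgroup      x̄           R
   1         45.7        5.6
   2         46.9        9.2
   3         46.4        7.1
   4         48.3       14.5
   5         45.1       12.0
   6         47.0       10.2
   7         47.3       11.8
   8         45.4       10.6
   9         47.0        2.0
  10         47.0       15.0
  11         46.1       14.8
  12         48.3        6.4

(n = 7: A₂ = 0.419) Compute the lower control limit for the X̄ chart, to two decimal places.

42.55

X̄̄ = (45.7 + 46.9 + 46.4 + 48.3 + 45.1 + 47.0 + 47.3 + 45.4 + 47.0 + 47.0 + 46.1 + 48.3) / 12 = 560.5000 / 12 = 46.7083
R̄ = (5.6 + 9.2 + 7.1 + 14.5 + 12.0 + 10.2 + 11.8 + 10.6 + 2.0 + 15.0 + 14.8 + 6.4) / 12 = 119.2000 / 12 = 9.9333
LCL = X̄̄ − A₂·R̄ = 46.7083 − 0.419 × 9.9333 = 42.5463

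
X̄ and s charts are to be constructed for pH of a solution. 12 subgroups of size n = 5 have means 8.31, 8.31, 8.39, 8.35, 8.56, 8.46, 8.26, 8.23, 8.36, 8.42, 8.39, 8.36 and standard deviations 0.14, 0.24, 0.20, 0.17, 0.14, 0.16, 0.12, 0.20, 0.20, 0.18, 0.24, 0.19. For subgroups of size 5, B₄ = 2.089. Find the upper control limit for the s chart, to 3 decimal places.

0.380

s̄ = (0.14 + 0.24 + 0.20 + 0.17 + 0.14 + 0.16 + 0.12 + 0.20 + 0.20 + 0.18 + 0.24 + 0.19) / 12 = 0.1817
UCL_s = B₄·s̄ = 2.089 × 0.1817 = 0.3795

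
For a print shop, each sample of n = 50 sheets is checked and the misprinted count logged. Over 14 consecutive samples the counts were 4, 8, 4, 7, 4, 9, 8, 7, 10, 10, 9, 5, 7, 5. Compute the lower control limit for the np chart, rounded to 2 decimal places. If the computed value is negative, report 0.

p̄ = Σdᵢ / (k·n) = 97 / (14 × 50) = 0.13857
LCL = np̄ − 3·√(np̄(1−p̄)) = 6.9286 − 3 × 2.4430 = -0.4006 → 0 (negative, so LCL = 0)

0.00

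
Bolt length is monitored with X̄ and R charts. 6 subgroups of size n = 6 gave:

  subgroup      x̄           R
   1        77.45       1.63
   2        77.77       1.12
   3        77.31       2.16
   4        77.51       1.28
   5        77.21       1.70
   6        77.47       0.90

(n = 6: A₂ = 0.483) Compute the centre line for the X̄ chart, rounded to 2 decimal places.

X̄̄ = (77.45 + 77.77 + 77.31 + 77.51 + 77.21 + 77.47) / 6 = 464.7200 / 6 = 77.4533
CL = X̄̄ = 77.4533

77.45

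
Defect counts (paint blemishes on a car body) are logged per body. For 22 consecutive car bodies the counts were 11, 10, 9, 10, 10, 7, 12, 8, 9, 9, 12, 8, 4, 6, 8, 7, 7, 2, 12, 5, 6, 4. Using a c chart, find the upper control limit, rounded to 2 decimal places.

c̄ = (11 + 10 + 9 + 10 + 10 + 7 + 12 + 8 + 9 + 9 + 12 + 8 + 4 + 6 + 8 + 7 + 7 + 2 + 12 + 5 + 6 + 4) / 22 = 176 / 22 = 8.0000
UCL = c̄ + 3√c̄ = 8.0000 + 3 × √8.0000 = 8.0000 + 3 × 2.8284 = 16.4853

16.49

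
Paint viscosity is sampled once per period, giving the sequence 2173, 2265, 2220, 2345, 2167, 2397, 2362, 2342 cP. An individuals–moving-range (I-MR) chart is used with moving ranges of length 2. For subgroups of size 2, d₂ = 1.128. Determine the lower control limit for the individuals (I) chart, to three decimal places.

X̄ = (2173 + 2265 + 2220 + 2345 + 2167 + 2397 + 2362 + 2342) / 8 = 2283.8750
Moving ranges: 92, 45, 125, 178, 230, 35, 20; M̄R̄ = 725.0000 / 7 = 103.5714
LCL = X̄ − 3·M̄R̄/d₂ = 2283.8750 − 3 × 103.5714 / 1.128 = 2008.4191

2008.419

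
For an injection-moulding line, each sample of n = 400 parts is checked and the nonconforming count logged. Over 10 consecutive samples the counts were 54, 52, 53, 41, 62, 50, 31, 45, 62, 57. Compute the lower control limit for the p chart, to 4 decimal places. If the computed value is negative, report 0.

0.0768

p̄ = Σdᵢ / (k·n) = 507 / (10 × 400) = 0.12675
LCL = p̄ − 3·√(p̄(1−p̄)/n) = 0.12675 − 3 × 0.01663 = 0.07685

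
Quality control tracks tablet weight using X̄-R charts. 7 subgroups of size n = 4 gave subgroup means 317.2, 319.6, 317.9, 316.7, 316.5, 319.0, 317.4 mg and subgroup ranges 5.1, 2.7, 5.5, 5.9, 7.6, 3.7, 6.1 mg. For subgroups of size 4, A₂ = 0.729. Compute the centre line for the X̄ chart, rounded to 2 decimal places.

317.76

X̄̄ = (317.2 + 319.6 + 317.9 + 316.7 + 316.5 + 319.0 + 317.4) / 7 = 2224.3000 / 7 = 317.7571
CL = X̄̄ = 317.7571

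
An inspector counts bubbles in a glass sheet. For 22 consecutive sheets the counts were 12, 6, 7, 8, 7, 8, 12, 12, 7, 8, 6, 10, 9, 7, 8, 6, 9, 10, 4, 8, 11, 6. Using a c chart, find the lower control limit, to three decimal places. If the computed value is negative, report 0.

c̄ = (12 + 6 + 7 + 8 + 7 + 8 + 12 + 12 + 7 + 8 + 6 + 10 + 9 + 7 + 8 + 6 + 9 + 10 + 4 + 8 + 11 + 6) / 22 = 181 / 22 = 8.2273
LCL = c̄ − 3√c̄ = 8.2273 − 3 × 2.8683 = -0.3777 → 0 (cannot be negative)

0.000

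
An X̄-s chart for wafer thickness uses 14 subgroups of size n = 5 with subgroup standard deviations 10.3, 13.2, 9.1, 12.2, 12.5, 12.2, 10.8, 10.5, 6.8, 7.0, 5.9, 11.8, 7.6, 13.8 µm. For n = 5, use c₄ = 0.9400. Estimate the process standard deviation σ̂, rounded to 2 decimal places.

10.92

s̄ = (10.3 + 13.2 + 9.1 + 12.2 + 12.5 + 12.2 + 10.8 + 10.5 + 6.8 + 7.0 + 5.9 + 11.8 + 7.6 + 13.8) / 14 = 10.2643
σ̂ = s̄ / c₄ = 10.2643 / 0.9400 = 10.9195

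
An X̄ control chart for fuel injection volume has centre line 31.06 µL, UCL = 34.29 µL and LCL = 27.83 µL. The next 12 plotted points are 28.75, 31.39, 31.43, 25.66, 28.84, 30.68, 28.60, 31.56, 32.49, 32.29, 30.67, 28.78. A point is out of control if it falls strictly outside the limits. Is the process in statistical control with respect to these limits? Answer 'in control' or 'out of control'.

out of control

Compare each point to [27.83, 34.29]: sample 4 = 25.66 < LCL.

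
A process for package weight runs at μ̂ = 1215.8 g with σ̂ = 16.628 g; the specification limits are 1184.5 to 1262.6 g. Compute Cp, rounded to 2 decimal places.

Cp = (USL − LSL) / (6σ̂) = (1262.6 − 1184.5) / (6 × 16.628) = 78.1000 / 99.7680 = 0.7828

0.78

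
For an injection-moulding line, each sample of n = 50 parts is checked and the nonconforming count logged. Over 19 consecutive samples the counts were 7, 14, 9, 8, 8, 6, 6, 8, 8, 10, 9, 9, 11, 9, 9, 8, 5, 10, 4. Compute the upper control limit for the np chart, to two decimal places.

p̄ = Σdᵢ / (k·n) = 158 / (19 × 50) = 0.16632
UCL = np̄ + 3·√(np̄(1−p̄)) = 8.3158 + 3 × √(8.3158×0.83368) = 8.3158 + 3 × 2.6330 = 16.2148

16.21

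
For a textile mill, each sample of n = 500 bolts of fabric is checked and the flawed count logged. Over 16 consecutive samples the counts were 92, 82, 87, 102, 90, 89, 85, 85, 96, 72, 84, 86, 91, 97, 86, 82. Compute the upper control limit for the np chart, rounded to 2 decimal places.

p̄ = Σdᵢ / (k·n) = 1406 / (16 × 500) = 0.17575
UCL = np̄ + 3·√(np̄(1−p̄)) = 87.8750 + 3 × √(87.8750×0.82425) = 87.8750 + 3 × 8.5106 = 113.4069

113.41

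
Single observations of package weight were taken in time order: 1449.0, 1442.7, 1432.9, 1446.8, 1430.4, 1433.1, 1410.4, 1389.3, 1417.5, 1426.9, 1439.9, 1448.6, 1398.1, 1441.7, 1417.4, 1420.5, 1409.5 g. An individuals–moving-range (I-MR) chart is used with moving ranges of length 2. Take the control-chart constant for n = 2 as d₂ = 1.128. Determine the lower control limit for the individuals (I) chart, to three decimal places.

X̄ = (1449.0 + 1442.7 + 1432.9 + 1446.8 + 1430.4 + 1433.1 + 1410.4 + 1389.3 + 1417.5 + 1426.9 + 1439.9 + 1448.6 + 1398.1 + 1441.7 + 1417.4 + 1420.5 + 1409.5) / 17 = 1426.7471
Moving ranges: 6.3, 9.8, 13.9, 16.4, 2.7, 22.7, 21.1, 28.2, 9.4, 13.0, 8.7, 50.5, 43.6, 24.3, 3.1, 11.0; M̄R̄ = 284.7000 / 16 = 17.7937
LCL = X̄ − 3·M̄R̄/d₂ = 1426.7471 − 3 × 17.7937 / 1.128 = 1379.4233

1379.423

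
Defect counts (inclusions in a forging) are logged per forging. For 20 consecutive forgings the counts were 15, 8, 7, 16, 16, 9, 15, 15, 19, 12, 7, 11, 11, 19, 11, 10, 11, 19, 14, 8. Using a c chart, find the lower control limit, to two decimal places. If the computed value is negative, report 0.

c̄ = (15 + 8 + 7 + 16 + 16 + 9 + 15 + 15 + 19 + 12 + 7 + 11 + 11 + 19 + 11 + 10 + 11 + 19 + 14 + 8) / 20 = 253 / 20 = 12.6500
LCL = c̄ − 3√c̄ = 12.6500 − 3 × 3.5567 = 1.9799

1.98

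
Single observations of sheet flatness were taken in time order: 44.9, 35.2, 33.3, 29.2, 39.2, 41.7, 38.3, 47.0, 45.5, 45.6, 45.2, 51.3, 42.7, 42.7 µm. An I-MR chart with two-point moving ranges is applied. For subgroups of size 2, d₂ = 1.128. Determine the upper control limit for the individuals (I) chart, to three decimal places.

X̄ = (44.9 + 35.2 + 33.3 + 29.2 + 39.2 + 41.7 + 38.3 + 47.0 + 45.5 + 45.6 + 45.2 + 51.3 + 42.7 + 42.7) / 14 = 41.5571
Moving ranges: 9.7, 1.9, 4.1, 10.0, 2.5, 3.4, 8.7, 1.5, 0.1, 0.4, 6.1, 8.6, 0.0; M̄R̄ = 57.0000 / 13 = 4.3846
UCL = X̄ + 3·M̄R̄/d₂ = 41.5571 + 3 × 4.3846 / 1.128 = 53.2184

53.218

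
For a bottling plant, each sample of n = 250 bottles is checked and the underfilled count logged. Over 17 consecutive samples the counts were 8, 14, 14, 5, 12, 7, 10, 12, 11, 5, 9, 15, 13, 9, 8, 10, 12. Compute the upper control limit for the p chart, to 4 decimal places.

p̄ = Σdᵢ / (k·n) = 174 / (17 × 250) = 0.04094
UCL = p̄ + 3·√(p̄(1−p̄)/n) = 0.04094 + 3 × √(0.04094×0.95906/250) = 0.04094 + 3 × 0.01253 = 0.07854

0.0785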